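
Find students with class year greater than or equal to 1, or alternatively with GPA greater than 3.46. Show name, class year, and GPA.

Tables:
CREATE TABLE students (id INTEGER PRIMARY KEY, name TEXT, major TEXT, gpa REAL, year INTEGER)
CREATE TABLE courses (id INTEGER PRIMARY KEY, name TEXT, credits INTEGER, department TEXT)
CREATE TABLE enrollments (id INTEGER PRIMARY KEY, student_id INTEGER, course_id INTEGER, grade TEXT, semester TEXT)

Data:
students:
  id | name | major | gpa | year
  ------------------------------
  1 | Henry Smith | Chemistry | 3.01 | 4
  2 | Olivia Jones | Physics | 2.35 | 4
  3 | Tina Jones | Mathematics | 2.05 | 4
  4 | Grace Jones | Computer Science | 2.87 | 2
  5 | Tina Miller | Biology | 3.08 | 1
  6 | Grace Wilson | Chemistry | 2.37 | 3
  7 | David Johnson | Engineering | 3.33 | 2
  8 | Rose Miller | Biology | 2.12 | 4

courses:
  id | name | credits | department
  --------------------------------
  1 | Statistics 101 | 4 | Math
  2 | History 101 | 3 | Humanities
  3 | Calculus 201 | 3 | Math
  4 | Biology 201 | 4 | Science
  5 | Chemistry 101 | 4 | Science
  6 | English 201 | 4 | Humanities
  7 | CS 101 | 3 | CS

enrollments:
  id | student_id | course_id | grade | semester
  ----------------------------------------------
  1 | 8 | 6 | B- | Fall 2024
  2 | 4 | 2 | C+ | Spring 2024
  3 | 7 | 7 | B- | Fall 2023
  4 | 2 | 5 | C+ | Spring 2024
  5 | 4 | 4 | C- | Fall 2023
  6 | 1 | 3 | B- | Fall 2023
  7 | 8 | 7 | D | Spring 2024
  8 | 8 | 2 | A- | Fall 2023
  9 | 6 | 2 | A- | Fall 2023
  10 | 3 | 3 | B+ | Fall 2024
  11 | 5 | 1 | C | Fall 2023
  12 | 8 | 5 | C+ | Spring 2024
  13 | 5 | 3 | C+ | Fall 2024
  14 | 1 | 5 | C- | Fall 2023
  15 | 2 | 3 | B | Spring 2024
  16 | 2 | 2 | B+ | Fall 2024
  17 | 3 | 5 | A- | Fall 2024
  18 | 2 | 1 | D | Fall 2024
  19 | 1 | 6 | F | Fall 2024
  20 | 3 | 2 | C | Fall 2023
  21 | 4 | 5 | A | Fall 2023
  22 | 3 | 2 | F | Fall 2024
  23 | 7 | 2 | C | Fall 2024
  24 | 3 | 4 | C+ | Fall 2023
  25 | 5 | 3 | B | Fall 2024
SELECT name, year, gpa FROM students WHERE year >= 1 OR gpa > 3.46

Execution result:
name | year | gpa
Henry Smith | 4 | 3.01
Olivia Jones | 4 | 2.35
Tina Jones | 4 | 2.05
Grace Jones | 2 | 2.87
Tina Miller | 1 | 3.08
Grace Wilson | 3 | 2.37
David Johnson | 2 | 3.33
Rose Miller | 4 | 2.12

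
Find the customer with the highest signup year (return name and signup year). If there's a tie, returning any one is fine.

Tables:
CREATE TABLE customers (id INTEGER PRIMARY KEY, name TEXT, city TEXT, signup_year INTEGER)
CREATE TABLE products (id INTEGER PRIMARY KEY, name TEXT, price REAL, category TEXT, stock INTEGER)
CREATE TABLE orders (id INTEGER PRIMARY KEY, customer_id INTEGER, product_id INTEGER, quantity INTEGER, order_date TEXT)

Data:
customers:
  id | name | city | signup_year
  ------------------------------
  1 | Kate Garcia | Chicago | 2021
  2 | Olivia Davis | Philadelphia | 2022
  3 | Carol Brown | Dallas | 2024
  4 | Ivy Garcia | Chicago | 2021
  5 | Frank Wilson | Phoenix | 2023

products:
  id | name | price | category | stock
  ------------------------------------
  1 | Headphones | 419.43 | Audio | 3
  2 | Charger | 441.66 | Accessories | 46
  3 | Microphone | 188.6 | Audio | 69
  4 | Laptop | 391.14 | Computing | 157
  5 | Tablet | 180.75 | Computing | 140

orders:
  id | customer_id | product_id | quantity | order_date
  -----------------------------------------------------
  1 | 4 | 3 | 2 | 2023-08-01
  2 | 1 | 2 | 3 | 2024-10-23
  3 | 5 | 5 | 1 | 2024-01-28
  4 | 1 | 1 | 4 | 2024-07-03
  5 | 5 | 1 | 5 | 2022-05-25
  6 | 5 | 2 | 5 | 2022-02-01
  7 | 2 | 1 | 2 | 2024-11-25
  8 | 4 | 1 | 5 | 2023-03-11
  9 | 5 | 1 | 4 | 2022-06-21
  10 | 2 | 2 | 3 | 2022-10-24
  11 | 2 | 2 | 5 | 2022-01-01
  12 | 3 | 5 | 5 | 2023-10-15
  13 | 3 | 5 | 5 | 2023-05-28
SELECT name, signup_year FROM customers ORDER BY signup_year DESC LIMIT 1

Execution result:
name | signup_year
Carol Brown | 2024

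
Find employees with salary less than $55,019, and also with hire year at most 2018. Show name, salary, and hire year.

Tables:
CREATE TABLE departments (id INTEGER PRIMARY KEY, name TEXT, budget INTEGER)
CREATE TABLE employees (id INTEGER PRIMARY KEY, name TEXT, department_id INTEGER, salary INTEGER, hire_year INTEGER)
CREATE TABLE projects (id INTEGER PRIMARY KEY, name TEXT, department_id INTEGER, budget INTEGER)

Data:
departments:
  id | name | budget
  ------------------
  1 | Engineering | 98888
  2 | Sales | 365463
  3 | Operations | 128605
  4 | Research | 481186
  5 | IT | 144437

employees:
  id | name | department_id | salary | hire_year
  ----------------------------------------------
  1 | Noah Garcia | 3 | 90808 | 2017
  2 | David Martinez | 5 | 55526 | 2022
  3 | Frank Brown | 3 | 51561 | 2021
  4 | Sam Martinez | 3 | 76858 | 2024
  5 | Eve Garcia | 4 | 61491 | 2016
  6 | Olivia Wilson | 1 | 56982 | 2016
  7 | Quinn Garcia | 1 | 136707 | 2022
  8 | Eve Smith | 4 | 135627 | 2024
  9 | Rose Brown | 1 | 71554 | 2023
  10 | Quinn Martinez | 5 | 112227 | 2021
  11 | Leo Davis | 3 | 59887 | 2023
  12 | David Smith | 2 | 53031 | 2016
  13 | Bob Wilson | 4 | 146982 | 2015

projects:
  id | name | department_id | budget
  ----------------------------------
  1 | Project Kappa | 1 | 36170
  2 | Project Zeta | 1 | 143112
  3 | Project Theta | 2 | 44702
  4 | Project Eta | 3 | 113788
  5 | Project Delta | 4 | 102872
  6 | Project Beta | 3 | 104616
SELECT name, salary, hire_year FROM employees WHERE salary < 55019 AND hire_year <= 2018

Execution result:
name | salary | hire_year
David Smith | 53031 | 2016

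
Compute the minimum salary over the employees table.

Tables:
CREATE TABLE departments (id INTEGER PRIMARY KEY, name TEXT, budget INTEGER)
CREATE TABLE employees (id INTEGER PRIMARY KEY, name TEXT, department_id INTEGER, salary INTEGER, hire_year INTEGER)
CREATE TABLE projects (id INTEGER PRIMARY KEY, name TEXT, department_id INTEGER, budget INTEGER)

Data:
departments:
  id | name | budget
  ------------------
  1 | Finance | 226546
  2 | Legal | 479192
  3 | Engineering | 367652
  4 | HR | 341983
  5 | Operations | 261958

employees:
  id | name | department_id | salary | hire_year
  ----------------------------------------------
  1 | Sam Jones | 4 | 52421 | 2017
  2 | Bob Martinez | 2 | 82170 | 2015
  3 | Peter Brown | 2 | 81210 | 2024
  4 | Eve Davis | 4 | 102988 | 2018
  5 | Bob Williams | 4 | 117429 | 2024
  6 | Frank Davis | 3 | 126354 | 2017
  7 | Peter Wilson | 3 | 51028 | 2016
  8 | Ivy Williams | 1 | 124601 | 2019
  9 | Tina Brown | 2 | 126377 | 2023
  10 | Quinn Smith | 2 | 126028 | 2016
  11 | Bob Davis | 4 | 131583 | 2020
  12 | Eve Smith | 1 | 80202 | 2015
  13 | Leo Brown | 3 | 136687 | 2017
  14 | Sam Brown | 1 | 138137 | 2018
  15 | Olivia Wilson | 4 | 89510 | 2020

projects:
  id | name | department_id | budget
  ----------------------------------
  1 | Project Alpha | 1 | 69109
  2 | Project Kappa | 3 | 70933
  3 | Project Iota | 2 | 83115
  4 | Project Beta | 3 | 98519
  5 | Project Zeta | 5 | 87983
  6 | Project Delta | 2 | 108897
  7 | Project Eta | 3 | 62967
SELECT MIN(salary) FROM employees

Execution result:
51028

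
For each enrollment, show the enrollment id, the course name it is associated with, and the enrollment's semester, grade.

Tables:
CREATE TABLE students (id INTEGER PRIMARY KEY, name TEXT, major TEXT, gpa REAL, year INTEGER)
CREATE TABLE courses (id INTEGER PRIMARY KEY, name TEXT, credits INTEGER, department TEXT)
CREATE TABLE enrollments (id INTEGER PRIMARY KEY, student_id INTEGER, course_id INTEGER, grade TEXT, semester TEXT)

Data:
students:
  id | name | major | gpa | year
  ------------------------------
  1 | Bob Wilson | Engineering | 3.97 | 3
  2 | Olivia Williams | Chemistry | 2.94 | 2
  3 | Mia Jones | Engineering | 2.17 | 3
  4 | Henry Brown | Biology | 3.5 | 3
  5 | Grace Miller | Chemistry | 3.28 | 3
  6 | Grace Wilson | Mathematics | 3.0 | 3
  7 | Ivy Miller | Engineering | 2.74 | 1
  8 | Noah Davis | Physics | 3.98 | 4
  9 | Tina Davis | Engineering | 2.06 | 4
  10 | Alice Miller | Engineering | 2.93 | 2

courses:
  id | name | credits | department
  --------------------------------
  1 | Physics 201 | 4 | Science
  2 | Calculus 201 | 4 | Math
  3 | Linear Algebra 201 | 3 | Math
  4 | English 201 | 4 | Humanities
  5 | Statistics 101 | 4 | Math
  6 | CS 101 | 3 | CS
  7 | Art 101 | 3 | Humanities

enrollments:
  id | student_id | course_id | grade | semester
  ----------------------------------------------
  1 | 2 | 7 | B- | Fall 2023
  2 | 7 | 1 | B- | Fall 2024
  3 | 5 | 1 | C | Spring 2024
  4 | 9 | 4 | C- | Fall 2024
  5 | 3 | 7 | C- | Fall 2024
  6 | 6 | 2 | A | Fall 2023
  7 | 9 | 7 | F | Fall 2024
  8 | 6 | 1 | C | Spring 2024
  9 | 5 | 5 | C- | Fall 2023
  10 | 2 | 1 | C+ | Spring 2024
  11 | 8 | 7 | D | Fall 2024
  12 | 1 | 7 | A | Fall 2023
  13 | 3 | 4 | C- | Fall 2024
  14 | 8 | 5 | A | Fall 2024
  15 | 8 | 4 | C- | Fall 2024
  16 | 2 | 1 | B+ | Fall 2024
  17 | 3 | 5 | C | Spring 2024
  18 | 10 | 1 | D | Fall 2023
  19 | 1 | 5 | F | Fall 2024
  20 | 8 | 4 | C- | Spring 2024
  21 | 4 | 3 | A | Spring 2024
SELECT c.id, p.name AS course, c.semester, c.grade FROM enrollments c JOIN courses p ON c.course_id = p.id

Execution result:
id | course | semester | grade
1 | Art 101 | Fall 2023 | B-
2 | Physics 201 | Fall 2024 | B-
3 | Physics 201 | Spring 2024 | C
4 | English 201 | Fall 2024 | C-
5 | Art 101 | Fall 2024 | C-
6 | Calculus 201 | Fall 2023 | A
7 | Art 101 | Fall 2024 | F
8 | Physics 201 | Spring 2024 | C
9 | Statistics 101 | Fall 2023 | C-
10 | Physics 201 | Spring 2024 | C+
11 | Art 101 | Fall 2024 | D
12 | Art 101 | Fall 2023 | A
13 | English 201 | Fall 2024 | C-
14 | Statistics 101 | Fall 2024 | A
15 | English 201 | Fall 2024 | C-
16 | Physics 201 | Fall 2024 | B+
17 | Statistics 101 | Spring 2024 | C
18 | Physics 201 | Fall 2023 | D
19 | Statistics 101 | Fall 2024 | F
20 | English 201 | Spring 2024 | C-
21 | Linear Algebra 201 | Spring 2024 | A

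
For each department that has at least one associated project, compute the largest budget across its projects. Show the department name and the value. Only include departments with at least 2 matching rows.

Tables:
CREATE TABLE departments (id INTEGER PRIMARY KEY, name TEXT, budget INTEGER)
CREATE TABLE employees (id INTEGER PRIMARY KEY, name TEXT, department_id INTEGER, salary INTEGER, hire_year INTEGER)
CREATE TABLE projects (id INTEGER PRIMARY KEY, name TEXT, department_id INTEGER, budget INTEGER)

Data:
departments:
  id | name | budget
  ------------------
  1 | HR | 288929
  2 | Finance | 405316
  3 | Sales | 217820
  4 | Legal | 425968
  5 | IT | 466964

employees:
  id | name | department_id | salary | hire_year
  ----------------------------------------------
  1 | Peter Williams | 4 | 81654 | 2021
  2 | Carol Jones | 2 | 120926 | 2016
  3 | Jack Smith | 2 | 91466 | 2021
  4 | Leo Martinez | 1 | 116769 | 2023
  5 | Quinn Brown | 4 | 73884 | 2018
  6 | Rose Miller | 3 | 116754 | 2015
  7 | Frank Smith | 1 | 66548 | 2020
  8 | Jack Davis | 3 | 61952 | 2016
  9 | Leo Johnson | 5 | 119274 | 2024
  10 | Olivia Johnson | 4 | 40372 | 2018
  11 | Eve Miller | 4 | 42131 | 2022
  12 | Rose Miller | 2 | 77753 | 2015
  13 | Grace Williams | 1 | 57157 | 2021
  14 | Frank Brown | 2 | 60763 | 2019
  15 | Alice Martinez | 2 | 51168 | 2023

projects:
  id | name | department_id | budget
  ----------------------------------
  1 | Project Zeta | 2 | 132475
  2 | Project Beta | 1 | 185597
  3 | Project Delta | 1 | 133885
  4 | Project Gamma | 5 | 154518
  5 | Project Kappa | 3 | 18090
SELECT p.name, MAX(c.budget) AS max_budget FROM projects c JOIN departments p ON c.department_id = p.id GROUP BY p.id, p.name HAVING COUNT(*) >= 2

Execution result:
name | max_budget
HR | 185597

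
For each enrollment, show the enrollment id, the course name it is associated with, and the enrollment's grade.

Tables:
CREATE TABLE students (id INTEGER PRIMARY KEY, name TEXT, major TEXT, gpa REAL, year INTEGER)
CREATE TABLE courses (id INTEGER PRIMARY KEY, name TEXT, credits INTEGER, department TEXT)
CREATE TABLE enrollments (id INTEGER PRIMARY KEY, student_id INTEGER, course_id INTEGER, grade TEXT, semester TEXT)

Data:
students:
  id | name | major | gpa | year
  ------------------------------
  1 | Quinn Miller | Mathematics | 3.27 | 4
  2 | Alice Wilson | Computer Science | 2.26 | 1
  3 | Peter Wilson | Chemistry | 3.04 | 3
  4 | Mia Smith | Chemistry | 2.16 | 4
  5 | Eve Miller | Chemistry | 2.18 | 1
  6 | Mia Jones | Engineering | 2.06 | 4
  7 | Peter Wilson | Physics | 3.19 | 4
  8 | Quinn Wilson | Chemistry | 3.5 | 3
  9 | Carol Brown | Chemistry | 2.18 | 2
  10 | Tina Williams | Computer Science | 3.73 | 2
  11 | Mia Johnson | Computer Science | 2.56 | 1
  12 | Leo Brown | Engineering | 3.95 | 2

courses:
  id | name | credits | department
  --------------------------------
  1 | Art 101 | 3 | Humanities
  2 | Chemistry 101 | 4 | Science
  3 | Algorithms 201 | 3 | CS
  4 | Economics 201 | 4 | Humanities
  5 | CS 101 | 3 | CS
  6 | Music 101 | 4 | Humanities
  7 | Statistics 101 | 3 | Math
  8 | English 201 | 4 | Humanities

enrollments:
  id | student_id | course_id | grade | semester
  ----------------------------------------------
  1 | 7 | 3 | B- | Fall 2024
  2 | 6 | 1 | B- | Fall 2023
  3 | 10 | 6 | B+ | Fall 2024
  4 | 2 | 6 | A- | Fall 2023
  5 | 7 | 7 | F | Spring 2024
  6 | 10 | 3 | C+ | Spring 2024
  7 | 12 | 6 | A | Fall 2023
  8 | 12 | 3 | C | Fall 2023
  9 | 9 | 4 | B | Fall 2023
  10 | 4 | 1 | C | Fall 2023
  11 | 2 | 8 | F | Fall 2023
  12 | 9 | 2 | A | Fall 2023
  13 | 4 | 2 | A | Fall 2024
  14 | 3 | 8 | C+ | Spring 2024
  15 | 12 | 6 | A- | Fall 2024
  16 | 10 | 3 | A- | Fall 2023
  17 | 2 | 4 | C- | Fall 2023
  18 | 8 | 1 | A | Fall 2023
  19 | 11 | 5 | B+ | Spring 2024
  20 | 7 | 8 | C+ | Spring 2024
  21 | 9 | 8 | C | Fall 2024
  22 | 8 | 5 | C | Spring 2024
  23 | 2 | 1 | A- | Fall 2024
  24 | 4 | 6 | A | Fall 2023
SELECT c.id, p.name AS course, c.grade FROM enrollments c JOIN courses p ON c.course_id = p.id

Execution result:
id | course | grade
1 | Algorithms 201 | B-
2 | Art 101 | B-
3 | Music 101 | B+
4 | Music 101 | A-
5 | Statistics 101 | F
6 | Algorithms 201 | C+
7 | Music 101 | A
8 | Algorithms 201 | C
9 | Economics 201 | B
10 | Art 101 | C
11 | English 201 | F
12 | Chemistry 101 | A
13 | Chemistry 101 | A
14 | English 201 | C+
15 | Music 101 | A-
16 | Algorithms 201 | A-
17 | Economics 201 | C-
18 | Art 101 | A
19 | CS 101 | B+
20 | English 201 | C+
21 | English 201 | C
22 | CS 101 | C
23 | Art 101 | A-
24 | Music 101 | A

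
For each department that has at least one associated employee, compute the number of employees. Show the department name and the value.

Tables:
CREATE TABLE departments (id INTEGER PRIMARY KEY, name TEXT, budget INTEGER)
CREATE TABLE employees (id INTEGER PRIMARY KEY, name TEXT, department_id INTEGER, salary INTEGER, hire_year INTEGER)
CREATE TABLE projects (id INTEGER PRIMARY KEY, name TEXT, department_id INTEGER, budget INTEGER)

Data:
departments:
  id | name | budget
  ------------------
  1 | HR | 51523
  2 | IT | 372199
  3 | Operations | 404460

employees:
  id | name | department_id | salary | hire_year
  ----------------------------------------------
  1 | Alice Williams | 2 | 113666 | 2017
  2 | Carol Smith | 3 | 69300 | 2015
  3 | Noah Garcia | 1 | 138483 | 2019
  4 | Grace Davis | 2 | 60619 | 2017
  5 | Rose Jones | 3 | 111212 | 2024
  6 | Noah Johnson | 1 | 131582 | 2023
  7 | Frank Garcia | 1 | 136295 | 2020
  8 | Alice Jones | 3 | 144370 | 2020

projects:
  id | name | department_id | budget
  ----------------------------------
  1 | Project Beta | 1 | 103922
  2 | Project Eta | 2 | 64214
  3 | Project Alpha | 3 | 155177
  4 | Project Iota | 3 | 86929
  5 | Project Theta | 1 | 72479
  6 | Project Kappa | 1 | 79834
SELECT p.name, COUNT(*) AS n FROM employees c JOIN departments p ON c.department_id = p.id GROUP BY p.id, p.name

Execution result:
name | n
HR | 3
IT | 2
Operations | 3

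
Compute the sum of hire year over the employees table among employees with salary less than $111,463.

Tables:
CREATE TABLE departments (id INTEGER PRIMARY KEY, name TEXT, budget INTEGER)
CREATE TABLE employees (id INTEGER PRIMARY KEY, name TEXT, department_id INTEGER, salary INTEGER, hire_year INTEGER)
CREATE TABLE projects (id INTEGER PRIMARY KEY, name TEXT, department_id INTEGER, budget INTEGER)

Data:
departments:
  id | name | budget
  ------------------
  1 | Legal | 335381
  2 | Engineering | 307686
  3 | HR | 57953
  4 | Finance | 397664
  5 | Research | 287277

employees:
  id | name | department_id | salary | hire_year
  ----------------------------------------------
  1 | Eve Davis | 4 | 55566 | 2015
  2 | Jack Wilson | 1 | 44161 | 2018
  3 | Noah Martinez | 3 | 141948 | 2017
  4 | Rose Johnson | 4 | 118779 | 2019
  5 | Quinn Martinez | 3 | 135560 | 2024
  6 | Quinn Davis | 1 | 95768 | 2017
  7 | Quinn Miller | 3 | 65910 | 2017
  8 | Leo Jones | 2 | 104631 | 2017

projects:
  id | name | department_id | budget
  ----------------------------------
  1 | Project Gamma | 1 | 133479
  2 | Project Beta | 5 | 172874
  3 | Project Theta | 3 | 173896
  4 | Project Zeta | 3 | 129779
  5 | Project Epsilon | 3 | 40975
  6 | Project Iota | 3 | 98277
SELECT SUM(hire_year) FROM employees WHERE salary < 111463

Execution result:
10084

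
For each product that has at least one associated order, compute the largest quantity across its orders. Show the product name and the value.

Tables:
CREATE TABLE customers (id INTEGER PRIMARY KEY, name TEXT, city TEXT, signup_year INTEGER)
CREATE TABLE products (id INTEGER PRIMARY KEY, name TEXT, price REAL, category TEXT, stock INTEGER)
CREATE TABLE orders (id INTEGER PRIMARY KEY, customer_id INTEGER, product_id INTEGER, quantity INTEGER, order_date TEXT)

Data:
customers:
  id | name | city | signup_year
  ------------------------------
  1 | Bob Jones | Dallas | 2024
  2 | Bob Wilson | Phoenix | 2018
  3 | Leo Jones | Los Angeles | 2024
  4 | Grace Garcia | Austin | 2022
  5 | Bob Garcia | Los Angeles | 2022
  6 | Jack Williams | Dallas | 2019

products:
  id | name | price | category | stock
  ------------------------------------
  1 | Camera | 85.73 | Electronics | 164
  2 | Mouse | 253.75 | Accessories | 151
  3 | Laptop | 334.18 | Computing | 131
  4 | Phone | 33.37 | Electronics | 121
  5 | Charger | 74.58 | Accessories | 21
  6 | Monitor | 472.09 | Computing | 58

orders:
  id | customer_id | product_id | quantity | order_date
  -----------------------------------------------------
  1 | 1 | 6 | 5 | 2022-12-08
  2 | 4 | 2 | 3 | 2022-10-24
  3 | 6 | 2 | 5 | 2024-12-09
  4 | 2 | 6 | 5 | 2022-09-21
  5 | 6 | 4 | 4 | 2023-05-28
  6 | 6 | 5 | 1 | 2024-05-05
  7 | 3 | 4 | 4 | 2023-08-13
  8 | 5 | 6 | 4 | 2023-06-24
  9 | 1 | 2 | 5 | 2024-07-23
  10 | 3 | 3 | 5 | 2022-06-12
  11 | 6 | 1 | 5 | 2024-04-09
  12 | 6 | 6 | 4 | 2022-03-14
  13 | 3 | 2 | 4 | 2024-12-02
SELECT p.name, MAX(c.quantity) AS max_quantity FROM orders c JOIN products p ON c.product_id = p.id GROUP BY p.id, p.name

Execution result:
name | max_quantity
Camera | 5
Mouse | 5
Laptop | 5
Phone | 4
Charger | 1
Monitor | 5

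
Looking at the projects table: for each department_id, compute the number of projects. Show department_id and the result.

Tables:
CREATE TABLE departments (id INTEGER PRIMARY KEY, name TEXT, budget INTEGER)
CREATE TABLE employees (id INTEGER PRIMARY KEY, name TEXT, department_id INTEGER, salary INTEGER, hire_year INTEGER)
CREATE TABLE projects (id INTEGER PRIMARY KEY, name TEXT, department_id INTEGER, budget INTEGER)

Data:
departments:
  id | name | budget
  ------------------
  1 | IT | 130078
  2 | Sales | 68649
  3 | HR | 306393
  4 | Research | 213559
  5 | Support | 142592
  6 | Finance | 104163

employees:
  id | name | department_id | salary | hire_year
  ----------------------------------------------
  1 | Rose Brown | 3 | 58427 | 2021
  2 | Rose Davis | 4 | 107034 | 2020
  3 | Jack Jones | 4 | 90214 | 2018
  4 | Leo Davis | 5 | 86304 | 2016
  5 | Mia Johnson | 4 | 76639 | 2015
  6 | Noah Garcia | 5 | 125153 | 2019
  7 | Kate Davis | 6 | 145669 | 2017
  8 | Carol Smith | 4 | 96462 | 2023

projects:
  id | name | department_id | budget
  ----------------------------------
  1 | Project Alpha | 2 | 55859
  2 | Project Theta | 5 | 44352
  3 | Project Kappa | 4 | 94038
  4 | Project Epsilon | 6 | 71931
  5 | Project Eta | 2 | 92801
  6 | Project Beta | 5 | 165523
SELECT department_id, COUNT(*) AS n FROM projects GROUP BY department_id

Execution result:
department_id | n
2 | 2
4 | 1
5 | 2
6 | 1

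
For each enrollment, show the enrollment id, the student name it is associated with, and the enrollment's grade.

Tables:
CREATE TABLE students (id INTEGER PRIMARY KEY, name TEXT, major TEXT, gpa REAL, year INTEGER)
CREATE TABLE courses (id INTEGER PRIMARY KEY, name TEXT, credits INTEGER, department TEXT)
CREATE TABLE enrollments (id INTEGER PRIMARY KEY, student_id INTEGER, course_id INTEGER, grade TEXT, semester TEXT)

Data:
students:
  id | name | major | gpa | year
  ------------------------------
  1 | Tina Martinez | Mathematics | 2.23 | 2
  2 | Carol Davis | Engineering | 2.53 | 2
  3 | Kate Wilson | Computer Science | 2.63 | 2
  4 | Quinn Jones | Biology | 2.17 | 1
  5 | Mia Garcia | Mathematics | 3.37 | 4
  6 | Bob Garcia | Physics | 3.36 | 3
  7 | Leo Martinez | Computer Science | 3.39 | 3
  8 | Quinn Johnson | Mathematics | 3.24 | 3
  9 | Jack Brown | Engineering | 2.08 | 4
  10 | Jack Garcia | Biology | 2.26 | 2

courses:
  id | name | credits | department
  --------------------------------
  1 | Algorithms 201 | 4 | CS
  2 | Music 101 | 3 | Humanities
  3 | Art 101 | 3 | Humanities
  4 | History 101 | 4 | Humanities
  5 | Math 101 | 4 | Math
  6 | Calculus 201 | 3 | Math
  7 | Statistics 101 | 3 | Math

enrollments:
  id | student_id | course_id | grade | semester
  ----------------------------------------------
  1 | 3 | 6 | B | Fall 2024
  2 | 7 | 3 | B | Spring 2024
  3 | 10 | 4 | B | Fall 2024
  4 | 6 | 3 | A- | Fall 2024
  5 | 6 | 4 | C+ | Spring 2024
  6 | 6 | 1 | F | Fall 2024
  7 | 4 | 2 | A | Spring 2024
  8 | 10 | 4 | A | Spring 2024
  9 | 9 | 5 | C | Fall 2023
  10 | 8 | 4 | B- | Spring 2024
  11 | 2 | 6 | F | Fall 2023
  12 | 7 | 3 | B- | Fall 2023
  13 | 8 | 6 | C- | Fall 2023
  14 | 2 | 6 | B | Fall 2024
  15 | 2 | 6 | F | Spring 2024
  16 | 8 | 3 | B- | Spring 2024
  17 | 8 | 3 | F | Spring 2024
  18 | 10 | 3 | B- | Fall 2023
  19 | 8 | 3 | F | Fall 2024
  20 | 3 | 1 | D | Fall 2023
SELECT c.id, p.name AS student, c.grade FROM enrollments c JOIN students p ON c.student_id = p.id

Execution result:
id | student | grade
1 | Kate Wilson | B
2 | Leo Martinez | B
3 | Jack Garcia | B
4 | Bob Garcia | A-
5 | Bob Garcia | C+
6 | Bob Garcia | F
7 | Quinn Jones | A
8 | Jack Garcia | A
9 | Jack Brown | C
10 | Quinn Johnson | B-
11 | Carol Davis | F
12 | Leo Martinez | B-
13 | Quinn Johnson | C-
14 | Carol Davis | B
15 | Carol Davis | F
16 | Quinn Johnson | B-
17 | Quinn Johnson | F
18 | Jack Garcia | B-
19 | Quinn Johnson | F
20 | Kate Wilson | D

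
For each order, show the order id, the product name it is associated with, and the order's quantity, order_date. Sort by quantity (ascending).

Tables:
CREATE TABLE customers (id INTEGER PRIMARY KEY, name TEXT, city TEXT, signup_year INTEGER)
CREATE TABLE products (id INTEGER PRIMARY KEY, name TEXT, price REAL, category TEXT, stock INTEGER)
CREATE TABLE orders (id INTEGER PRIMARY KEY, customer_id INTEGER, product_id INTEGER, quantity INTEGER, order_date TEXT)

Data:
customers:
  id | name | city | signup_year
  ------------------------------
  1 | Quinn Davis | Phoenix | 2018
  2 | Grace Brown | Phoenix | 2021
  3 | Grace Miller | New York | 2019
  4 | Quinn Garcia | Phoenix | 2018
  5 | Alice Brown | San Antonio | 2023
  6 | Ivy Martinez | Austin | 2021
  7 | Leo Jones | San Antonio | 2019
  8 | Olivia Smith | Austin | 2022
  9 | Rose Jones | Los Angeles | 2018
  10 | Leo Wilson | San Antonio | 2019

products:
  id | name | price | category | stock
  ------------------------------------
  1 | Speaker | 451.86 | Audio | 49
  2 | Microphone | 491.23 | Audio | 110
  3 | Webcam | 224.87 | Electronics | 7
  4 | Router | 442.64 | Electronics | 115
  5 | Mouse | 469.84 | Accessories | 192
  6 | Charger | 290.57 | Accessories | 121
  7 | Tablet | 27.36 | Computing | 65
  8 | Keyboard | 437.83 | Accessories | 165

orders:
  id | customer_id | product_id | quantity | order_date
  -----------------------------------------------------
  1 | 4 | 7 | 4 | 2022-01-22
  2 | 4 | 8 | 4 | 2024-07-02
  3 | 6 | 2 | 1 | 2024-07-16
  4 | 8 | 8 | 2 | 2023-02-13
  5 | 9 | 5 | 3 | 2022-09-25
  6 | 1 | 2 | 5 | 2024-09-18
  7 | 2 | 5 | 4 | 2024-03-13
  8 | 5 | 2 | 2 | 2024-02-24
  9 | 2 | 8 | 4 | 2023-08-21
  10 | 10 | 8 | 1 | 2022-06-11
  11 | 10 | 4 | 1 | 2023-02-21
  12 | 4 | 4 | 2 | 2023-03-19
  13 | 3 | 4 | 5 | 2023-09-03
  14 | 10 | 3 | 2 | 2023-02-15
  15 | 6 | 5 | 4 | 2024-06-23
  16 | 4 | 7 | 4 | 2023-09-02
SELECT c.id, p.name AS product, c.quantity, c.order_date FROM orders c JOIN products p ON c.product_id = p.id ORDER BY c.quantity ASC

Execution result:
id | product | quantity | order_date
3 | Microphone | 1 | 2024-07-16
10 | Keyboard | 1 | 2022-06-11
11 | Router | 1 | 2023-02-21
4 | Keyboard | 2 | 2023-02-13
8 | Microphone | 2 | 2024-02-24
12 | Router | 2 | 2023-03-19
14 | Webcam | 2 | 2023-02-15
5 | Mouse | 3 | 2022-09-25
1 | Tablet | 4 | 2022-01-22
2 | Keyboard | 4 | 2024-07-02
7 | Mouse | 4 | 2024-03-13
9 | Keyboard | 4 | 2023-08-21
15 | Mouse | 4 | 2024-06-23
16 | Tablet | 4 | 2023-09-02
6 | Microphone | 5 | 2024-09-18
13 | Router | 5 | 2023-09-03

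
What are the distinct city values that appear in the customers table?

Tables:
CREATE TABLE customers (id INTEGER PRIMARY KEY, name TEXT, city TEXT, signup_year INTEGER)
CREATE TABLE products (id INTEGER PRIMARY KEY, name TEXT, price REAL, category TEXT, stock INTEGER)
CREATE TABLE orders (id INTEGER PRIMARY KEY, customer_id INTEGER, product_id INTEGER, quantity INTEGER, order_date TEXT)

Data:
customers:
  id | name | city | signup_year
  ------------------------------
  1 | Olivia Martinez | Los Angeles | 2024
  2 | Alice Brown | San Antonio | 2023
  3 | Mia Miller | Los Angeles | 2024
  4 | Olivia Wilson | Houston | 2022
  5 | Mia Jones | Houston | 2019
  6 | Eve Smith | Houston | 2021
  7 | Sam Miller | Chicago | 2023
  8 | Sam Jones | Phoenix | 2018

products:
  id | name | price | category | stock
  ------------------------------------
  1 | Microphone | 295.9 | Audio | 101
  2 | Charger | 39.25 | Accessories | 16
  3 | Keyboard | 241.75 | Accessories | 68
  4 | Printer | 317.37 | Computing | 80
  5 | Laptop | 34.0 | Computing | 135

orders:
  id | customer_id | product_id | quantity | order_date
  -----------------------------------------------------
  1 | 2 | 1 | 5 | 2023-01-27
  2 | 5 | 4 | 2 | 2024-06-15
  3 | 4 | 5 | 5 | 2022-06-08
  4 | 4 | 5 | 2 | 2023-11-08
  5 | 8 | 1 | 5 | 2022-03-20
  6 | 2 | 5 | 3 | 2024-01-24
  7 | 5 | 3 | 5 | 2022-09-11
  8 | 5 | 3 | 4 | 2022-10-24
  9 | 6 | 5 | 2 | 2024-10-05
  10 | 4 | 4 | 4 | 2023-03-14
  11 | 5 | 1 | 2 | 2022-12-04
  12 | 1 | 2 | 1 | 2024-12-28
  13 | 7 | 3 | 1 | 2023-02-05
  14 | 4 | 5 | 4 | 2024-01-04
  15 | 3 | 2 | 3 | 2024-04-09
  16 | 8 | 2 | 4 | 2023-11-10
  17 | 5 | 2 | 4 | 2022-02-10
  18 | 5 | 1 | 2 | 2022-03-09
SELECT DISTINCT city FROM customers

Execution result:
city
Los Angeles
San Antonio
Houston
Chicago
Phoenix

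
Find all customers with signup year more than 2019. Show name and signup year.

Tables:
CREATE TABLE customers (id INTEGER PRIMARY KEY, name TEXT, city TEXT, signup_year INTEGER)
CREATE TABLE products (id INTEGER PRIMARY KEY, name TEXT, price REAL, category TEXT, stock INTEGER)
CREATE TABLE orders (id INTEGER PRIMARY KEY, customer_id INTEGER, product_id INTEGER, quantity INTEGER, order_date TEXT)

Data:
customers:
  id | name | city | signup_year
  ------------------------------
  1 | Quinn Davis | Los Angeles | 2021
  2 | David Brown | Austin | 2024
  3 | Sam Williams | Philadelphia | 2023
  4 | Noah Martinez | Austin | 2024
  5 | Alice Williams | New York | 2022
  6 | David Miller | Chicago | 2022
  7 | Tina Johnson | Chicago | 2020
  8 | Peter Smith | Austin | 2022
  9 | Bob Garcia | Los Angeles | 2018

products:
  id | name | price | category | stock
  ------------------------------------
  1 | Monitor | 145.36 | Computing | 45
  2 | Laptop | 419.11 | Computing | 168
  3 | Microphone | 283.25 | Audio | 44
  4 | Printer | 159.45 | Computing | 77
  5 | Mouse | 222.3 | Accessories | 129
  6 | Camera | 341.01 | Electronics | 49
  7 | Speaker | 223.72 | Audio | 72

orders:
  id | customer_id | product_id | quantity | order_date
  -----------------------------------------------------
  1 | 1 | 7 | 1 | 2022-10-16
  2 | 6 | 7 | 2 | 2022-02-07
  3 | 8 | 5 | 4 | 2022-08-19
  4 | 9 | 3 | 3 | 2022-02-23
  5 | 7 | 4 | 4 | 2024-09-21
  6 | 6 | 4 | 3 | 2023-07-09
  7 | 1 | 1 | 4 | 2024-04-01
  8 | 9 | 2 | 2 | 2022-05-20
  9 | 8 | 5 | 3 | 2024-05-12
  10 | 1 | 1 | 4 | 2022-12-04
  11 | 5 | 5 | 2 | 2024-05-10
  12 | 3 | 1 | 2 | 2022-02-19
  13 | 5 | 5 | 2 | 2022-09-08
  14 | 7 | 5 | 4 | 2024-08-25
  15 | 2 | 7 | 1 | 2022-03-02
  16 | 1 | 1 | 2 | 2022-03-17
SELECT name, signup_year FROM customers WHERE signup_year > 2019

Execution result:
name | signup_year
Quinn Davis | 2021
David Brown | 2024
Sam Williams | 2023
Noah Martinez | 2024
Alice Williams | 2022
David Miller | 2022
Tina Johnson | 2020
Peter Smith | 2022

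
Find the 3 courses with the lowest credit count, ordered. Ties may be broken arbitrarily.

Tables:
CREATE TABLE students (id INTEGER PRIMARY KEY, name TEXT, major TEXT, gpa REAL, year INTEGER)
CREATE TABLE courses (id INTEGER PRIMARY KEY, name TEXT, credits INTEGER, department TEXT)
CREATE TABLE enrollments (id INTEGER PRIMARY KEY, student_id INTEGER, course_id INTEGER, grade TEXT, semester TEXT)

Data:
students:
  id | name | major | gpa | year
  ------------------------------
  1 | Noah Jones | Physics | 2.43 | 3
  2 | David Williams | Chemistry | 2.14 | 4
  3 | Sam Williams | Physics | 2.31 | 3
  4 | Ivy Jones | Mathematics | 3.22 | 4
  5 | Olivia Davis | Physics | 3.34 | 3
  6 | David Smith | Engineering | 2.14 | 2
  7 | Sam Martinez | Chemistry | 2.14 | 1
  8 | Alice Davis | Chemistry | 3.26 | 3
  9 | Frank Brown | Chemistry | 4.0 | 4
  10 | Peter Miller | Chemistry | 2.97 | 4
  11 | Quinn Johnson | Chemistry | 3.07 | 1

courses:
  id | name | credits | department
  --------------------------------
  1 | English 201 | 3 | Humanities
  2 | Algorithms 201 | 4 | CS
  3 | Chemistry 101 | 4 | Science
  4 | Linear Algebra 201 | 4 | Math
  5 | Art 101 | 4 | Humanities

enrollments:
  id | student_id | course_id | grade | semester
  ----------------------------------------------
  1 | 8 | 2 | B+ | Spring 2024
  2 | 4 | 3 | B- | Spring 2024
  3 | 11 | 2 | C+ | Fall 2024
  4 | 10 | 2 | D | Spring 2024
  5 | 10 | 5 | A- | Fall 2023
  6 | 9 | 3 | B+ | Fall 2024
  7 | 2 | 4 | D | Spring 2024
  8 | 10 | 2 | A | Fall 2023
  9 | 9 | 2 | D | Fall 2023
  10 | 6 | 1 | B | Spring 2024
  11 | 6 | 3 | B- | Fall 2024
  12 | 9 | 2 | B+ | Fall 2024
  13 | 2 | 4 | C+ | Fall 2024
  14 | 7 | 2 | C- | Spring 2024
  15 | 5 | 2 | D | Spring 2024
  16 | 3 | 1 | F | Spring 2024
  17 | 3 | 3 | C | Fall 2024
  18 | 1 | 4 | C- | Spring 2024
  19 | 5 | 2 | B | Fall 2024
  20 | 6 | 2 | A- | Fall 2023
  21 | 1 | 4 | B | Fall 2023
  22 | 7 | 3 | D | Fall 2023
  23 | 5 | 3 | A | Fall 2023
SELECT name, credits FROM courses ORDER BY credits ASC LIMIT 3

Execution result:
name | credits
English 201 | 3
Algorithms 201 | 4
Chemistry 101 | 4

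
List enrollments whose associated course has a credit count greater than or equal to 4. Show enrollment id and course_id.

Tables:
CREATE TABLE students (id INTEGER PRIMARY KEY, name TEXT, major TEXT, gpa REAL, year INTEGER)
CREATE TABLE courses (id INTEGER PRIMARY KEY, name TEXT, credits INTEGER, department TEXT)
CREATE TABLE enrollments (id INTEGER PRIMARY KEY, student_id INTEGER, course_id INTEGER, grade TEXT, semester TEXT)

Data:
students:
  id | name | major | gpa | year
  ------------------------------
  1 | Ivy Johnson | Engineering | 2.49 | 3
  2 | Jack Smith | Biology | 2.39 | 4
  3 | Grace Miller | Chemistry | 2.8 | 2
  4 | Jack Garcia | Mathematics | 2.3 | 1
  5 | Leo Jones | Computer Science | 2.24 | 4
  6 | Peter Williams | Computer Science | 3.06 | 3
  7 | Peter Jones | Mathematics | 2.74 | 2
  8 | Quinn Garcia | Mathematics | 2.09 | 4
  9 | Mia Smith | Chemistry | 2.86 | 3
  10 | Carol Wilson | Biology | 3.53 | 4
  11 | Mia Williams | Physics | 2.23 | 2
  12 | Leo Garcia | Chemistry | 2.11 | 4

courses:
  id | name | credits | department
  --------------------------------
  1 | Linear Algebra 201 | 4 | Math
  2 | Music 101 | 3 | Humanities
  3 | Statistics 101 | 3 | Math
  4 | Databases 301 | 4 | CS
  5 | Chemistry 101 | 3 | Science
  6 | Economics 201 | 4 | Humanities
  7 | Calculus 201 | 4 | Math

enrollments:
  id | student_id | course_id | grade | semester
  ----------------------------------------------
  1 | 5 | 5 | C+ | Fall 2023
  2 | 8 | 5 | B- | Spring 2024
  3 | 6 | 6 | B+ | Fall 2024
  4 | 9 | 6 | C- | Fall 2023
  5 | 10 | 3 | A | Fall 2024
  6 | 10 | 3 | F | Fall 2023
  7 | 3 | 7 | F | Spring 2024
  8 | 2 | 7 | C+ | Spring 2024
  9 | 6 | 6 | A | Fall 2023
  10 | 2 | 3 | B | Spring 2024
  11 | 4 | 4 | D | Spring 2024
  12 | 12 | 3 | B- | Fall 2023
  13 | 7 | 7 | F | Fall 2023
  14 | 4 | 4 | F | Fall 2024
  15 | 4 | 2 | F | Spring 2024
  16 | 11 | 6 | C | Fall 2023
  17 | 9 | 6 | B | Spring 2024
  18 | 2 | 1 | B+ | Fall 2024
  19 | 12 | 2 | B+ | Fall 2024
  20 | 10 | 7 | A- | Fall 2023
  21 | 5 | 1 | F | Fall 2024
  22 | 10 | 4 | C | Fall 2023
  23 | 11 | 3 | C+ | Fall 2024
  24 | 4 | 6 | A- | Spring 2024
SELECT id, course_id FROM enrollments WHERE course_id IN (SELECT id FROM courses WHERE credits >= 4)

Execution result:
id | course_id
3 | 6
4 | 6
7 | 7
8 | 7
9 | 6
11 | 4
13 | 7
14 | 4
16 | 6
17 | 6
18 | 1
20 | 7
21 | 1
22 | 4
24 | 6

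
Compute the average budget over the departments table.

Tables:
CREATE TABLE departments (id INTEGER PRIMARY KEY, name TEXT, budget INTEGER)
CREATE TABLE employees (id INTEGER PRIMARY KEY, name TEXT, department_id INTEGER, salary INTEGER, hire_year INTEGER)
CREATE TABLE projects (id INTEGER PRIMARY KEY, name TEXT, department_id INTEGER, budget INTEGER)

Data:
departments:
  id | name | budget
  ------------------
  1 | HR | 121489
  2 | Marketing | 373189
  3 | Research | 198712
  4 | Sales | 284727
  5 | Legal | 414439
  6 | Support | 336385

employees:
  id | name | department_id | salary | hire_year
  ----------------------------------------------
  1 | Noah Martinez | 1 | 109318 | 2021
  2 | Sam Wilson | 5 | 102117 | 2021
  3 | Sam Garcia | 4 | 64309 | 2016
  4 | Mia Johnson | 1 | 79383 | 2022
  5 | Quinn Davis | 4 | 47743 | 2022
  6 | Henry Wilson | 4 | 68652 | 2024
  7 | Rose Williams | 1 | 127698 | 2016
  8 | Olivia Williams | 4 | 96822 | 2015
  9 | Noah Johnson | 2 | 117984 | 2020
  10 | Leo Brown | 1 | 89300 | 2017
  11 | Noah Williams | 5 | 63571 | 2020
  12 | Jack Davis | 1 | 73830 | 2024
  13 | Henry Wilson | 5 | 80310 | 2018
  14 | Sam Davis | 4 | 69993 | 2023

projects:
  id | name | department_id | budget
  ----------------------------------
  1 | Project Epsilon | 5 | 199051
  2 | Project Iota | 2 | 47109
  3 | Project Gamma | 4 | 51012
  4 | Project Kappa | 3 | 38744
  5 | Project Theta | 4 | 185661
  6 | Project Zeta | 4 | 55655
SELECT AVG(budget) FROM departments

Execution result:
288156.83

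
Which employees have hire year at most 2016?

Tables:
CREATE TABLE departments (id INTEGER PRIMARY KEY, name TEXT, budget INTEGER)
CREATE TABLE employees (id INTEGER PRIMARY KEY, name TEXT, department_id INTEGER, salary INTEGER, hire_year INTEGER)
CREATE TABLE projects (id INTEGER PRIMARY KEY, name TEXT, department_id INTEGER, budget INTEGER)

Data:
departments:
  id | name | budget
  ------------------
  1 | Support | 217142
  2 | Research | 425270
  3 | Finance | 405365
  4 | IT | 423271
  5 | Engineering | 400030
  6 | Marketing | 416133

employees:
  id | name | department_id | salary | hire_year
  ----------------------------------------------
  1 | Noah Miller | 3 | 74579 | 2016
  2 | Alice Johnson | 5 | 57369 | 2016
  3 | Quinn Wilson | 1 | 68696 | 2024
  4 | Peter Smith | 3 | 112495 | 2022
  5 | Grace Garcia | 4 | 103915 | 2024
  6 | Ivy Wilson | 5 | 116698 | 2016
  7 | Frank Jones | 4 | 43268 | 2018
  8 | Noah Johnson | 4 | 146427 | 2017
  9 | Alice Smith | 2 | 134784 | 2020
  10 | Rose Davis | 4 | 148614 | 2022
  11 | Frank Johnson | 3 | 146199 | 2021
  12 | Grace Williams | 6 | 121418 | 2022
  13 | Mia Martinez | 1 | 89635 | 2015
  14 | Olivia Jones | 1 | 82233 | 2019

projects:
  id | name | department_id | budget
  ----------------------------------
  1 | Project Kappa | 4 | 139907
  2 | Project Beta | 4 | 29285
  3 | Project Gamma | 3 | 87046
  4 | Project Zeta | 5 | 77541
SELECT name, hire_year FROM employees WHERE hire_year <= 2016

Execution result:
name | hire_year
Noah Miller | 2016
Alice Johnson | 2016
Ivy Wilson | 2016
Mia Martinez | 2015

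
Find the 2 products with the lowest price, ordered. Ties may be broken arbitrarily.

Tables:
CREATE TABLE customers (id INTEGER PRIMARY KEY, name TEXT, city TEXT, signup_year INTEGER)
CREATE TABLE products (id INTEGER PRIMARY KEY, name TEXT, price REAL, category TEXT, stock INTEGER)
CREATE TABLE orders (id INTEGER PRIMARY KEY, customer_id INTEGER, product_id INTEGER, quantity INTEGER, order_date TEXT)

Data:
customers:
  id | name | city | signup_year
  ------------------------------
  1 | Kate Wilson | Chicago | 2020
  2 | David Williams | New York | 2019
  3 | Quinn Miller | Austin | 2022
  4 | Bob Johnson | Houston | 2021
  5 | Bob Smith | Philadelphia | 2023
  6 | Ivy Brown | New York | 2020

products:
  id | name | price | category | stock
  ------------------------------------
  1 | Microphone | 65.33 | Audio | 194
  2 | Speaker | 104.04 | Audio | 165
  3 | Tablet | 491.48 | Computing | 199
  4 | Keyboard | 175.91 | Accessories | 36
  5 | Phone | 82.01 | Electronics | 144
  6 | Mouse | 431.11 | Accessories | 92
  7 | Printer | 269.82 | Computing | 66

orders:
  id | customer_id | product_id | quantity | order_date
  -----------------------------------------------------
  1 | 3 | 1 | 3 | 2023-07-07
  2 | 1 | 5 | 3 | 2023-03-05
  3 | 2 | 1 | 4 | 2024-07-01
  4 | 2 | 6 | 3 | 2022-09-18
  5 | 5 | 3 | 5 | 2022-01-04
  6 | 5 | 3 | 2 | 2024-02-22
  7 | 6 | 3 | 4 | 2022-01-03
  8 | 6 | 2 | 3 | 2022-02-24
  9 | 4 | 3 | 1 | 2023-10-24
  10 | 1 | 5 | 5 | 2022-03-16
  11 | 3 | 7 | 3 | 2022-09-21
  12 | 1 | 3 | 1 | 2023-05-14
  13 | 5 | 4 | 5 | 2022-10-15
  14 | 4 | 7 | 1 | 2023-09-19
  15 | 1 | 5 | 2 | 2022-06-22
SELECT name, price FROM products ORDER BY price ASC LIMIT 2

Execution result:
name | price
Microphone | 65.33
Phone | 82.01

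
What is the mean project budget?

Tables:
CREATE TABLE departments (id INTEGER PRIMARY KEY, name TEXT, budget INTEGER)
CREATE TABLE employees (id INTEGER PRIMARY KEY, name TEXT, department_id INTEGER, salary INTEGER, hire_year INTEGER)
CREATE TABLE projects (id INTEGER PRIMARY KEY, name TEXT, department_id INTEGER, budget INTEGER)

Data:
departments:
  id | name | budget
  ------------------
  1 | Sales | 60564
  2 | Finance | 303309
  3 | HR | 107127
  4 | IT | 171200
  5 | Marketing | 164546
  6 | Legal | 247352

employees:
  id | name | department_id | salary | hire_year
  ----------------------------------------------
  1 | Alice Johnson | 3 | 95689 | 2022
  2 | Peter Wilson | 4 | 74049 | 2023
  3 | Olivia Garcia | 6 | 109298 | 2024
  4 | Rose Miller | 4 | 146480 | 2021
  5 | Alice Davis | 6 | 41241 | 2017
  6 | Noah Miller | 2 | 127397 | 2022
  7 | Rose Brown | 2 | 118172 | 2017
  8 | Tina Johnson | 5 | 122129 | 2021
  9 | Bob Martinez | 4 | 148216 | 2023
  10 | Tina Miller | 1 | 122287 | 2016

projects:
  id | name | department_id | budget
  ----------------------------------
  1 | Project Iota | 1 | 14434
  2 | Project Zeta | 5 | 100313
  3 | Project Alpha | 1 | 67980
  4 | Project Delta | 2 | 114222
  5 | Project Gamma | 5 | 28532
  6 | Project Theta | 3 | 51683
SELECT AVG(budget) FROM projects

Execution result:
62860.67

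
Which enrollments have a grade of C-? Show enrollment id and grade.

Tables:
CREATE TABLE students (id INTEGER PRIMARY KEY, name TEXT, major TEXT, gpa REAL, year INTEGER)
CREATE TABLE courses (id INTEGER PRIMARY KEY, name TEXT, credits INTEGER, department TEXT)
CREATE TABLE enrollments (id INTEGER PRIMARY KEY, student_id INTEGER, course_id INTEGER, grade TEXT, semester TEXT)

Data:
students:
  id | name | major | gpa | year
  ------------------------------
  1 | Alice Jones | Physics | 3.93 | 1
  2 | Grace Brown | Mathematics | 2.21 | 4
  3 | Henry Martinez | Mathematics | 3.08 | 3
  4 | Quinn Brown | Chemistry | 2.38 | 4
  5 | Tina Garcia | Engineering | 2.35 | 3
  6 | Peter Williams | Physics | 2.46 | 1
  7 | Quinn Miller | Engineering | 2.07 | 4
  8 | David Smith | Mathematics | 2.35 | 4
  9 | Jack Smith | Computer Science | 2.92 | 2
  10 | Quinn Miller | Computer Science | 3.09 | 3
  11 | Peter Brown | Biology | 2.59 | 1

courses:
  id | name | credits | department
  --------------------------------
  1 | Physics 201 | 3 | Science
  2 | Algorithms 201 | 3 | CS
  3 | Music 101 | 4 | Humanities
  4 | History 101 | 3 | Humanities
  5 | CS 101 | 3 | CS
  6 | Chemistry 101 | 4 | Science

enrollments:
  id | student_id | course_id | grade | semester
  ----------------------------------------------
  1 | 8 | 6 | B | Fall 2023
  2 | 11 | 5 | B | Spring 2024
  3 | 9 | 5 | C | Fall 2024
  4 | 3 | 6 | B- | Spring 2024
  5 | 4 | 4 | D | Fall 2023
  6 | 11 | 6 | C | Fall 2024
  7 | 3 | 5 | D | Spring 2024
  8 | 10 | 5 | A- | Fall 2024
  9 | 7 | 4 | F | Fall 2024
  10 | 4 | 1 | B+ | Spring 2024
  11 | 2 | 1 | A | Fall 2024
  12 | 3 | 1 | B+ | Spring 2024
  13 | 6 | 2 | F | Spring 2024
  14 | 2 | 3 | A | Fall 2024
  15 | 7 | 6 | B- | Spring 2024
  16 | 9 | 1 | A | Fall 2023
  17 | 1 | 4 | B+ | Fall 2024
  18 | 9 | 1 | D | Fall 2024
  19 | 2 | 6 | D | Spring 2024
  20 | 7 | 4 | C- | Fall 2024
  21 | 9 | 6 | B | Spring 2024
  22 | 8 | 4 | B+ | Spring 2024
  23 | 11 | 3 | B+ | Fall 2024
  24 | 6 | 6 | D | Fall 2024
SELECT id, grade FROM enrollments WHERE grade = 'C-'

Execution result:
id | grade
20 | C-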